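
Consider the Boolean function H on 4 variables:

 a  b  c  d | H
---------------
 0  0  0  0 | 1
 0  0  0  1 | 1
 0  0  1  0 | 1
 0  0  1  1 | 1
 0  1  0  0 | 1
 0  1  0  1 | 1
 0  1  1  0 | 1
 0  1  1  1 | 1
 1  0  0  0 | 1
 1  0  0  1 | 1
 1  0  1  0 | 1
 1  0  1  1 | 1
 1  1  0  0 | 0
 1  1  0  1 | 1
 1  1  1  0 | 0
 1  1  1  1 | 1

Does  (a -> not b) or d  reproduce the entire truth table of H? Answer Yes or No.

Yes

Check the formula against H row by row:
  a=0, b=0, c=0, d=0: formula gives 1, H = 1 ✓
  a=0, b=0, c=0, d=1: formula gives 1, H = 1 ✓
  a=0, b=0, c=1, d=0: formula gives 1, H = 1 ✓
  a=0, b=0, c=1, d=1: formula gives 1, H = 1 ✓
  … (the remaining 12 rows also agree.)
No disagreement on any input; they are logically equivalent.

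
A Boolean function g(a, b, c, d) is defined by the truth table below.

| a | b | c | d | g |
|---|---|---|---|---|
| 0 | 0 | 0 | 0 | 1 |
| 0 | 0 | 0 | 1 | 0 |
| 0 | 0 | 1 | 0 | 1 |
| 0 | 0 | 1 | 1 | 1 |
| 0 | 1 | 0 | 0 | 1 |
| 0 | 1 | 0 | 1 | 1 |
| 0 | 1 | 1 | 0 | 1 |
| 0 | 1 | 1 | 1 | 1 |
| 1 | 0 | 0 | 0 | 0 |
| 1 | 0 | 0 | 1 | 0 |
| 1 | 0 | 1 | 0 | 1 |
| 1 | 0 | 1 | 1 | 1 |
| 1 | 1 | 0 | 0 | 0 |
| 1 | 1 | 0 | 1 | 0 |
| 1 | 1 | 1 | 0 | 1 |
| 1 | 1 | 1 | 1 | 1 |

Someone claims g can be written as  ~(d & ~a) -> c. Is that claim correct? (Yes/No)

Evaluate ~(d & ~a) -> c on each row and compare to g:
  a=0, b=0, c=0, d=0: formula gives 0, but g = 1 ✗
Row (0,0,0,0) is a counterexample, so the formula is not equivalent to g.

No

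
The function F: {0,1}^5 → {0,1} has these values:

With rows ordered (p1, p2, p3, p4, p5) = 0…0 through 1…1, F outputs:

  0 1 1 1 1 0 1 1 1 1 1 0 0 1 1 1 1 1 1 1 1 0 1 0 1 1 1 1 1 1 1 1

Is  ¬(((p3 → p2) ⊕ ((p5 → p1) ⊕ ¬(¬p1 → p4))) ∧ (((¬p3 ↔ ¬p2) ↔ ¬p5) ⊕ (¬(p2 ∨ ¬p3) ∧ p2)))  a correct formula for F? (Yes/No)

Yes

Test each input against both F and the formula:
  p1=0, p2=0, p3=0, p4=0, p5=0: formula gives 0, F = 0 ✓
  p1=0, p2=0, p3=0, p4=0, p5=1: formula gives 1, F = 1 ✓
  p1=0, p2=0, p3=0, p4=1, p5=0: formula gives 1, F = 1 ✓
  p1=0, p2=0, p3=0, p4=1, p5=1: formula gives 1, F = 1 ✓
  … (the remaining 28 rows also agree.)
All 32 rows match — the expression computes F exactly.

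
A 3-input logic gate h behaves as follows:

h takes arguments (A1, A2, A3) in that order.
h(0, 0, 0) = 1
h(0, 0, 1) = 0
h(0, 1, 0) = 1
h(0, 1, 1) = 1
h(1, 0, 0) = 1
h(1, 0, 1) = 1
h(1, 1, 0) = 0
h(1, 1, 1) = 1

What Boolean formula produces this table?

The 0-rows are (0,0,1), (1,1,0). Take each as a conjunction (¬A1·¬A2·A3, A1·A2·¬A3), form their disjunction, and complement — that gives a formula that is 1 everywhere h is.

h(A1, A2, A3) = not (((not A1 and not A2) and A3) or ((A1 and A2) and not A3))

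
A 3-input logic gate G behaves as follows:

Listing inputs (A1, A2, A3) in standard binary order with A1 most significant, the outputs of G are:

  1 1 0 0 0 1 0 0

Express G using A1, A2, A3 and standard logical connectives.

G(A1, A2, A3) = (((A1' · A2') · A3') + ((A1' · A2') · A3)) + ((A1 · A2') · A3)

The 1-rows are (0,0,0), (0,0,1), (1,0,1). Each contributes one minterm — ¬A1·¬A2·¬A3; ¬A1·¬A2·A3; A1·¬A2·A3 — and their disjunction is a sum-of-products form of G.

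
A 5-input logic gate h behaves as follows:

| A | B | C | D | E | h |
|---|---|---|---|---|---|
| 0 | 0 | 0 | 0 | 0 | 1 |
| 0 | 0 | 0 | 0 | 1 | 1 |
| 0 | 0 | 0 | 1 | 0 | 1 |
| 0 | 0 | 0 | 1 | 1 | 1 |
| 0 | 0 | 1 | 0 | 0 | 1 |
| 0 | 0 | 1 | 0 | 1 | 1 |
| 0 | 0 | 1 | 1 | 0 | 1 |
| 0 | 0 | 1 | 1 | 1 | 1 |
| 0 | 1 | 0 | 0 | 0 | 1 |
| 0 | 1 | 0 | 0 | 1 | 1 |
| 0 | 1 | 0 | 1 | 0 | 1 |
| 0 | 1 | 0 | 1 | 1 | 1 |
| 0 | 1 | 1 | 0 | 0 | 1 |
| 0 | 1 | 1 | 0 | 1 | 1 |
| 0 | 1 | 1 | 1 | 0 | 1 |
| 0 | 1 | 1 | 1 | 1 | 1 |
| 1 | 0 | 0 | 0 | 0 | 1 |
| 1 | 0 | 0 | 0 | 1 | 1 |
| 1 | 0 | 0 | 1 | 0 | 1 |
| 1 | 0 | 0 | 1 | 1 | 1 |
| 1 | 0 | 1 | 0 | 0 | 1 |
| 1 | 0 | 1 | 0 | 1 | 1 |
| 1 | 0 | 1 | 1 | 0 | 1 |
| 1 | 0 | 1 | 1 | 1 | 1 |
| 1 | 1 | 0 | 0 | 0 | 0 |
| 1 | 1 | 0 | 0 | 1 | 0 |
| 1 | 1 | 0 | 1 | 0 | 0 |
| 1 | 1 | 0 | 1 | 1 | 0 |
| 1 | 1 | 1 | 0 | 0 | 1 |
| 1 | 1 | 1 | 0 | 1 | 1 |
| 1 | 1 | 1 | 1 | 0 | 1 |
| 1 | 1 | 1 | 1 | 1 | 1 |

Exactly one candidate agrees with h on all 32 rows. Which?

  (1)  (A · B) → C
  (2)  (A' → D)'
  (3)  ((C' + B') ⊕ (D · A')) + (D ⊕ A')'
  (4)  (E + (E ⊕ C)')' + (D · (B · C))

(2) fails at (0,0,0,1,0): the formula yields 0, h is 1.
(3) fails at (0,1,1,0,0): the formula yields 0, h is 1.
(4) fails at (0,0,0,0,0): the formula yields 0, h is 1.
(1) is the remaining candidate, and it agrees with h on all 32 inputs.

1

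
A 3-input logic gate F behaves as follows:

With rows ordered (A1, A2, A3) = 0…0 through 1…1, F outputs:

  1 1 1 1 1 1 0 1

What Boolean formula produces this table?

Only row (1,1,0) gives 0. So F is 1 everywhere except there — the complement of the minterm A1·A2·¬A3.

F(A1, A2, A3) = ((A1 · A2) · A3')'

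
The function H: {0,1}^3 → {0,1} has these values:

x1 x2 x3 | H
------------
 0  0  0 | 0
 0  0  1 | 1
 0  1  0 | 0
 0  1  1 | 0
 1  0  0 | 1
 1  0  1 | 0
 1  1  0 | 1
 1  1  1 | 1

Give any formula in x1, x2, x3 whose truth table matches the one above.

H(x1, x2, x3) = ((((~x1 & ~x2) & x3) | ((x1 & ~x2) & ~x3)) | ((x1 & x2) & ~x3)) | ((x1 & x2) & x3)

H=1 on 4 inputs: (0,0,1), (1,0,0), (1,1,0), (1,1,1). Reading each as a conjunction of literals (¬x1·¬x2·x3, x1·¬x2·¬x3, x1·x2·¬x3, x1·x2·x3) and taking the OR gives the canonical DNF.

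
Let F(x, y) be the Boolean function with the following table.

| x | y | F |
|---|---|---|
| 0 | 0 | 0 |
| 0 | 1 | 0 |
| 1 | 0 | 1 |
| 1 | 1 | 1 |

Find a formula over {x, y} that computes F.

F(x, y) = x

The output simply equals x.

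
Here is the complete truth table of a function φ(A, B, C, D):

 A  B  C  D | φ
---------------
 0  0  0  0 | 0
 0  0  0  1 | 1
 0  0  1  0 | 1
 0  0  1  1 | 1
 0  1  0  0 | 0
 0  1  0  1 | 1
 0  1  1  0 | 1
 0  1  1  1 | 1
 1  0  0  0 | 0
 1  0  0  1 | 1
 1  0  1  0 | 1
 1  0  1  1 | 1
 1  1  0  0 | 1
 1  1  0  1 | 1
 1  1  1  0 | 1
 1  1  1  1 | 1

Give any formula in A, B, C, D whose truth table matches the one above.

φ(A, B, C, D) = NOT (((((NOT A AND NOT B) AND NOT C) AND NOT D) OR (((NOT A AND B) AND NOT C) AND NOT D)) OR (((A AND NOT B) AND NOT C) AND NOT D))

φ is 0 on only 3 rows — (0,0,0,0), (0,1,0,0), (1,0,0,0). Writing each as a minterm (¬A·¬B·¬C·¬D, ¬A·B·¬C·¬D, A·¬B·¬C·¬D) and OR-ing them characterizes exactly where φ=0, so φ is the negation of that disjunction.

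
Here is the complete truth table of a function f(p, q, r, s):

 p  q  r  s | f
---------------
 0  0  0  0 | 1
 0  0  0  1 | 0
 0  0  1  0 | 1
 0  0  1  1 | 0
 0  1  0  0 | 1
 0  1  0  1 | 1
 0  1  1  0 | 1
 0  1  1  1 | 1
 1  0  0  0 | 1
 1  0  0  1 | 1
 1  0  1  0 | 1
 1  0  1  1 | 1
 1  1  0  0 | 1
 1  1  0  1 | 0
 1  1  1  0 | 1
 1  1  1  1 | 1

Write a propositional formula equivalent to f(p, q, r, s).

f(p, q, r, s) = not (((((not p and not q) and not r) and s) or (((not p and not q) and r) and s)) or (((p and q) and not r) and s))

f is 0 on only 3 rows — (0,0,0,1), (0,0,1,1), (1,1,0,1). Writing each as a minterm (¬p·¬q·¬r·s, ¬p·¬q·r·s, p·q·¬r·s) and OR-ing them characterizes exactly where f=0, so f is the negation of that disjunction.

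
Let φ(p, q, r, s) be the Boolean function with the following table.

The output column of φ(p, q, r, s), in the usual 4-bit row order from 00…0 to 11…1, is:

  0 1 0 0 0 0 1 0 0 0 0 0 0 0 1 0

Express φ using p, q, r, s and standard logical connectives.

φ(p, q, r, s) = ((((~p & ~q) & ~r) & s) | (((~p & q) & r) & ~s)) | (((p & q) & r) & ~s)

φ=1 on 3 inputs: (0,0,0,1), (0,1,1,0), (1,1,1,0). Reading each as a conjunction of literals (¬p·¬q·¬r·s, ¬p·q·r·¬s, p·q·r·¬s) and taking the OR gives the canonical DNF.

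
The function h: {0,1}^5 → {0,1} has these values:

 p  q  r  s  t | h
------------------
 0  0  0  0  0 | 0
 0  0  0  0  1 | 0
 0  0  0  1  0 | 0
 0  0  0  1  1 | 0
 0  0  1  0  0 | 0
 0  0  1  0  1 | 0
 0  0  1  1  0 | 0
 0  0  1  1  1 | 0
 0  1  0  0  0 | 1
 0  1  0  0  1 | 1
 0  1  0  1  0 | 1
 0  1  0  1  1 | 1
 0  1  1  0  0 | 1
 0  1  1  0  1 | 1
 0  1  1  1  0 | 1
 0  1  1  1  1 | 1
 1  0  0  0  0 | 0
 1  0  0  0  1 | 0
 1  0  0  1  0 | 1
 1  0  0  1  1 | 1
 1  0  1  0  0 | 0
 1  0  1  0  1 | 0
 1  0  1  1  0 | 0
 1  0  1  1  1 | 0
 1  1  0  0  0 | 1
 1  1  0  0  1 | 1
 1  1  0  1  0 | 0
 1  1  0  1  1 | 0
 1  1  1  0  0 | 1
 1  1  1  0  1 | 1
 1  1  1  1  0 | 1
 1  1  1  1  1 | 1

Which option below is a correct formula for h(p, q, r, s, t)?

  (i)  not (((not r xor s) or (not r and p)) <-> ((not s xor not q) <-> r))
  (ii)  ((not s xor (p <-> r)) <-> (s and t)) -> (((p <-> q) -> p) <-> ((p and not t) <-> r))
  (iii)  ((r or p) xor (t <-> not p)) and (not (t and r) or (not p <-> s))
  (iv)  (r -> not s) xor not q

(ii) disagrees with h on (0,0,0,1,0) (formula → 1, table → 0); rule it out.
(iii) disagrees with h on (0,0,0,0,1) (formula → 1, table → 0); rule it out.
(iv) disagrees with h on (0,0,1,1,0) (formula → 1, table → 0); rule it out.
(i) is the remaining candidate, and it agrees with h on all 32 inputs.

i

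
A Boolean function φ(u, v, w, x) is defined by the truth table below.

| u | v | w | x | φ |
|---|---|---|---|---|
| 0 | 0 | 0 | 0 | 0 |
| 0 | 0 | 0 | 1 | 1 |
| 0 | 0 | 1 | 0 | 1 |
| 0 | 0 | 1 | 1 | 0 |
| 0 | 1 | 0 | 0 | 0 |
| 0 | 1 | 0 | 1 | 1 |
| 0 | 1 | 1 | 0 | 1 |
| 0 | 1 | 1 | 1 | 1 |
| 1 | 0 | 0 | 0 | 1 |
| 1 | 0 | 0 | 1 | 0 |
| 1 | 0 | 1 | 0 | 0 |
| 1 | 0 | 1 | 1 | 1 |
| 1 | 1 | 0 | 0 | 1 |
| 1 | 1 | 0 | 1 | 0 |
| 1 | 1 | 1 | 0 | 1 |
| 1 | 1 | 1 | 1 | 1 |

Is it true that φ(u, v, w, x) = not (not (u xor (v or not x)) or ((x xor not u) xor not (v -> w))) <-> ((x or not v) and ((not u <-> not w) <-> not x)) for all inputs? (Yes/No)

Evaluate not (not (u xor (v or not x)) or ((x xor not u) xor not (v -> w))) <-> ((x or not v) and ((not u <-> not w) <-> not x)) on each row and compare to φ:
  u=0, v=0, w=0, x=0: formula gives 0, φ = 0 ✓
  u=0, v=0, w=0, x=1: formula gives 1, φ = 1 ✓
  u=0, v=0, w=1, x=0: formula gives 1, φ = 1 ✓
  u=0, v=0, w=1, x=1: formula gives 0, φ = 0 ✓
  … (the remaining 12 rows also agree.)
No disagreement on any input; they are logically equivalent.

Yes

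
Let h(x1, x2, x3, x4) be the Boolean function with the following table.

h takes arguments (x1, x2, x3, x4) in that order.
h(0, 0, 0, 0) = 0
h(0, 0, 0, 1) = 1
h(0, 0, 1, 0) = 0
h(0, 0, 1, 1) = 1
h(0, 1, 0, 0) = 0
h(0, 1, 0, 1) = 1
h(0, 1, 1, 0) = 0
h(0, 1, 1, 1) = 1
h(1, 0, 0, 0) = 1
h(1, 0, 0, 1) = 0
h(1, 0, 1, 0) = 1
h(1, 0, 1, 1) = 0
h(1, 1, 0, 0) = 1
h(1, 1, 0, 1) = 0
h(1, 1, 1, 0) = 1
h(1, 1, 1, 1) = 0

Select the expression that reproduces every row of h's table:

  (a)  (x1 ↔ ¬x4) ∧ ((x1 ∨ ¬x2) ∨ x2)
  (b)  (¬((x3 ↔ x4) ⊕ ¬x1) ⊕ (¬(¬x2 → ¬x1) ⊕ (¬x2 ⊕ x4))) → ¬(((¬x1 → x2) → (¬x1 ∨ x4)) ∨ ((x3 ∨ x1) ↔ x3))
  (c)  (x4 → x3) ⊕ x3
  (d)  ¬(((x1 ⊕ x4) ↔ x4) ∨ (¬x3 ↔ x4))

a

(b) disagrees with h on (0,0,0,0) (formula → 1, table → 0); rule it out.
(c) disagrees with h on (0,0,0,0) (formula → 1, table → 0); rule it out.
(d) disagrees with h on (0,0,0,1) (formula → 0, table → 1); rule it out.
(a) is the remaining candidate, and it agrees with h on all 16 inputs.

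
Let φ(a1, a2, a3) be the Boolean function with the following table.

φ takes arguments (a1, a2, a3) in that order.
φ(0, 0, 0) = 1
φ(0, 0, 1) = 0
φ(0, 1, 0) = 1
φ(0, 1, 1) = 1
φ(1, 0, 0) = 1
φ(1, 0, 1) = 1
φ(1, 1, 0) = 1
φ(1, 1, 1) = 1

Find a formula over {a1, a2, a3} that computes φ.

Only row (0,0,1) gives 0. So φ is 1 everywhere except there — the complement of the minterm ¬a1·¬a2·a3.

φ(a1, a2, a3) = ~((~a1 & ~a2) & a3)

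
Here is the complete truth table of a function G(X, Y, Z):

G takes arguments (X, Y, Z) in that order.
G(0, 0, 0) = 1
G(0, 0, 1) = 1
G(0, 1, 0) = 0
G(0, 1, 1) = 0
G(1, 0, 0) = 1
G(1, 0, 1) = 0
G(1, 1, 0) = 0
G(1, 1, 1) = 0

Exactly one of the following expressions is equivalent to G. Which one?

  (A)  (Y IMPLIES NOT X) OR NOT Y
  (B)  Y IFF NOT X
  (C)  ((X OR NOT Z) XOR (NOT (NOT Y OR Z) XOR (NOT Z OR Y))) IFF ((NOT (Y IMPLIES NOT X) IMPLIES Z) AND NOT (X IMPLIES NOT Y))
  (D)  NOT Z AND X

(A) disagrees with G on (0,1,0) (formula → 1, table → 0); rule it out.
(B) disagrees with G on (0,0,0) (formula → 0, table → 1); rule it out.
(D) disagrees with G on (0,0,0) (formula → 0, table → 1); rule it out.
Only (C) survives; checking it on all 8 rows confirms it matches G.

C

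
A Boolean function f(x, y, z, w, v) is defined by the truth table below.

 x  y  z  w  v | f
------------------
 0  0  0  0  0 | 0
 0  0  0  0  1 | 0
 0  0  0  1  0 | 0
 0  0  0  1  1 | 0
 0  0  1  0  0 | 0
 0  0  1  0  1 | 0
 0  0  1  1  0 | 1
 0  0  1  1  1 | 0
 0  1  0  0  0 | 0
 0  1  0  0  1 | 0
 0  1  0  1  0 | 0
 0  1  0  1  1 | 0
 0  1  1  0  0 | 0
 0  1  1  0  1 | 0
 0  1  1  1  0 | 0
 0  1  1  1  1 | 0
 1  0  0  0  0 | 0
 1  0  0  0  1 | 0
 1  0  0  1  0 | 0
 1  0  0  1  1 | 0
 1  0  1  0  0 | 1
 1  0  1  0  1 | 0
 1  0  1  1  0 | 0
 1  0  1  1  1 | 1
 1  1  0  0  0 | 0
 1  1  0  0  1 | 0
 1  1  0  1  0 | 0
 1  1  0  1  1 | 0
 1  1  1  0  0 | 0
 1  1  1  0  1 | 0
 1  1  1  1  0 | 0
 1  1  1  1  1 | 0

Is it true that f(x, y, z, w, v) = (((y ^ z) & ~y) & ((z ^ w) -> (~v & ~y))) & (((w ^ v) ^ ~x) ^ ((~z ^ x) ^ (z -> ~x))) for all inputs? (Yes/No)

Yes

Check the formula against f row by row:
  x=0, y=0, z=0, w=0, v=0: formula gives 0, f = 0 ✓
  x=0, y=0, z=0, w=0, v=1: formula gives 0, f = 0 ✓
  x=0, y=0, z=0, w=1, v=0: formula gives 0, f = 0 ✓
  x=0, y=0, z=0, w=1, v=1: formula gives 0, f = 0 ✓
  … (the remaining 28 rows also agree.)
All 32 rows match — the expression computes f exactly.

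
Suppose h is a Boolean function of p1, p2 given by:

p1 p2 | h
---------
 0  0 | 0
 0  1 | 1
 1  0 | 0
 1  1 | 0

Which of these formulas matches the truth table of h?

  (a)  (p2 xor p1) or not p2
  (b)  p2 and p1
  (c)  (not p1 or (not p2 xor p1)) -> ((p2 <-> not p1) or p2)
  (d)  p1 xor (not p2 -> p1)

d

(a) disagrees with h on (0,0) (formula → 1, table → 0); rule it out.
(b) disagrees with h on (0,1) (formula → 0, table → 1); rule it out.
(c) disagrees with h on (1,0) (formula → 1, table → 0); rule it out.
That leaves (d). Evaluating it on every row reproduces the table of h exactly.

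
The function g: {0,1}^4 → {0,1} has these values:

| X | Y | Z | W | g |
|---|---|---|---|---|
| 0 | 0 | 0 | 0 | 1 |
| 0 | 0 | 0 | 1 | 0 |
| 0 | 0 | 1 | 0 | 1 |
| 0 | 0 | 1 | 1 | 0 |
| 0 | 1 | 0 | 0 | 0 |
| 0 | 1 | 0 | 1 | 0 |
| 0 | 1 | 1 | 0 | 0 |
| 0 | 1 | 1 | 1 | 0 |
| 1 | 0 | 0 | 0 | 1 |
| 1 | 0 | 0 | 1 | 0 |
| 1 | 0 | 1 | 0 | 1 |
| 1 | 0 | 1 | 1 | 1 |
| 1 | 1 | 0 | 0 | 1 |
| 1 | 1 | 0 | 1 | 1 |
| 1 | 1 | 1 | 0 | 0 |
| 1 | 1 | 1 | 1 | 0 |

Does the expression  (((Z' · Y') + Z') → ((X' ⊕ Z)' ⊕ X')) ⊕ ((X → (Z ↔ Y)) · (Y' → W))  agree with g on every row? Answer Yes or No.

Evaluate (((Z' · Y') + Z') → ((X' ⊕ Z)' ⊕ X')) ⊕ ((X → (Z ↔ Y)) · (Y' → W)) on each row and compare to g:
  X=0, Y=0, Z=0, W=0: formula gives 1, g = 1 ✓
  X=0, Y=0, Z=0, W=1: formula gives 0, g = 0 ✓
  X=0, Y=0, Z=1, W=0: formula gives 1, g = 1 ✓
  X=0, Y=0, Z=1, W=1: formula gives 0, g = 0 ✓
  … (the remaining 12 rows also agree.)
All 16 rows match — the expression computes g exactly.

Yes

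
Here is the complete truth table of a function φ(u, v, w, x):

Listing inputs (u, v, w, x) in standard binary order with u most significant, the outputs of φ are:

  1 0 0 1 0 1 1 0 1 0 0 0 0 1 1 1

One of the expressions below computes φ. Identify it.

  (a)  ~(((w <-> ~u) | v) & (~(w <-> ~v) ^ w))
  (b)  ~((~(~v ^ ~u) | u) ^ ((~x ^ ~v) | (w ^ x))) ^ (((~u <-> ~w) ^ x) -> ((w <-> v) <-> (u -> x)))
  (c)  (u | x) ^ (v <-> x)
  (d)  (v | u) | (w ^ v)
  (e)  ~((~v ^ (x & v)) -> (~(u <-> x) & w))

b

(a) fails at (0,0,0,1): the formula yields 1, φ is 0.
(c) fails at (0,0,0,1): the formula yields 1, φ is 0.
(d) fails at (0,0,0,0): the formula yields 0, φ is 1.
(e) fails at (0,0,0,1): the formula yields 1, φ is 0.
(b) is the remaining candidate, and it agrees with φ on all 16 inputs.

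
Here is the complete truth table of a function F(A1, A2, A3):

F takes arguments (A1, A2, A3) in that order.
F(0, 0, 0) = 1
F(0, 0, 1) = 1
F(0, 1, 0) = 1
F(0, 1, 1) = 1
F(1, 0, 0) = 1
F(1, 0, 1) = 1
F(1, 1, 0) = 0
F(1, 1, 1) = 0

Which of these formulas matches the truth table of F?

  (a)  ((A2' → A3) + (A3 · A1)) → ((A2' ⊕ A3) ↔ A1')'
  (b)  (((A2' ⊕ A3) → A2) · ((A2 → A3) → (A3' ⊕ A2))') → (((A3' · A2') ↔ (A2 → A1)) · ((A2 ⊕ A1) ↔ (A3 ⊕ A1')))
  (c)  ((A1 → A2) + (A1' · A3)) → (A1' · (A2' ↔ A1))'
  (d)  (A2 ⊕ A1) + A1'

(a) fails at (0,1,1): the formula yields 0, F is 1.
(b) fails at (0,0,1): the formula yields 0, F is 1.
(c) fails at (0,1,0): the formula yields 0, F is 1.
That leaves (d). Evaluating it on every row reproduces the table of F exactly.

d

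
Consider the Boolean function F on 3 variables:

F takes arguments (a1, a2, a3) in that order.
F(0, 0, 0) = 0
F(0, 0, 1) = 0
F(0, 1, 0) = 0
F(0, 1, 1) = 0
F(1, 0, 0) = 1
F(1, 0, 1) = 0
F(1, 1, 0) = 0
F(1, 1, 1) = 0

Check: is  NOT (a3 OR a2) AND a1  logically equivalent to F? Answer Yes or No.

Test each input against both F and the formula:
  a1=0, a2=0, a3=0: formula gives 0, F = 0 ✓
  a1=0, a2=0, a3=1: formula gives 0, F = 0 ✓
  a1=0, a2=1, a3=0: formula gives 0, F = 0 ✓
  a1=0, a2=1, a3=1: formula gives 0, F = 0 ✓
  a1=1, a2=0, a3=0: formula gives 1, F = 1 ✓
  … (the remaining 3 rows also agree.)
All 8 rows match — the expression computes F exactly.

Yes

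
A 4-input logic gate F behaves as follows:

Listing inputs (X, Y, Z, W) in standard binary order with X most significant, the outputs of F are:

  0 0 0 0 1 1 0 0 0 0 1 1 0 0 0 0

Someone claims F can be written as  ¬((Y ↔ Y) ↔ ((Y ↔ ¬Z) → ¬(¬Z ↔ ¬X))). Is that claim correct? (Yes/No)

Yes

Test each input against both F and the formula:
  X=0, Y=0, Z=0, W=0: formula gives 0, F = 0 ✓
  X=0, Y=0, Z=0, W=1: formula gives 0, F = 0 ✓
  X=0, Y=0, Z=1, W=0: formula gives 0, F = 0 ✓
  X=0, Y=0, Z=1, W=1: formula gives 0, F = 0 ✓
  …and likewise for the remaining 12 rows.
Every row agrees, so the formula is equivalent.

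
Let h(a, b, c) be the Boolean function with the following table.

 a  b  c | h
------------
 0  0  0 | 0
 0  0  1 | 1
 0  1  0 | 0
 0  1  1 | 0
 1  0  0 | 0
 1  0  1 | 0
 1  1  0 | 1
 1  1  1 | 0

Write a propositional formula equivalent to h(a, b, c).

h(a, b, c) = ((not a and not b) and c) or ((a and b) and not c)

h=1 on 2 inputs: (0,0,1), (1,1,0). Reading each as a conjunction of literals (¬a·¬b·c, a·b·¬c) and taking the OR gives the canonical DNF.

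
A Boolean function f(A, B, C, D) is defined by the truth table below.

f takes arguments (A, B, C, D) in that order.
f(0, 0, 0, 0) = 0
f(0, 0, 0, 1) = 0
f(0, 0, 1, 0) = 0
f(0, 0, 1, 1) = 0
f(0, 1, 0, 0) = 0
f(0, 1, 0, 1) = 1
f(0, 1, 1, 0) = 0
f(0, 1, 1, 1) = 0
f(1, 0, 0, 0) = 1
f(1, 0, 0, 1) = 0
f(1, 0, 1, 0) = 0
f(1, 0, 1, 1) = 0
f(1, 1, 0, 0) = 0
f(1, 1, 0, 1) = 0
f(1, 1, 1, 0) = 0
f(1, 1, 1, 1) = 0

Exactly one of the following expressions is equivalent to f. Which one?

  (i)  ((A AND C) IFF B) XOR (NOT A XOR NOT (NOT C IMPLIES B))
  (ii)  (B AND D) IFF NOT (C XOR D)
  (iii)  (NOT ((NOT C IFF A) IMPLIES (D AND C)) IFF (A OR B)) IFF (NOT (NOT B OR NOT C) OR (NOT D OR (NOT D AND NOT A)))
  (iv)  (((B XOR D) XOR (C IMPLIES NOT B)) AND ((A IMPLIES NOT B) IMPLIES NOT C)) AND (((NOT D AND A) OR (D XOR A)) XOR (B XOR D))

iv

(i): at (0,0,0,0) it gives 1, but f = 0 — eliminated.
(ii): at (0,0,0,1) it gives 1, but f = 0 — eliminated.
(iii): at (0,0,0,0) it gives 1, but f = 0 — eliminated.
Only (iv) survives; checking it on all 16 rows confirms it matches f.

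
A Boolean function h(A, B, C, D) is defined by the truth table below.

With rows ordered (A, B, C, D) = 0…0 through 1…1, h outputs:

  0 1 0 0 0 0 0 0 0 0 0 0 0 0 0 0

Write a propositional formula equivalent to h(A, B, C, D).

Only row (0,0,0,1) gives 1. That row's minterm ¬A·¬B·¬C·D is h directly.

h(A, B, C, D) = ((~A & ~B) & ~C) & D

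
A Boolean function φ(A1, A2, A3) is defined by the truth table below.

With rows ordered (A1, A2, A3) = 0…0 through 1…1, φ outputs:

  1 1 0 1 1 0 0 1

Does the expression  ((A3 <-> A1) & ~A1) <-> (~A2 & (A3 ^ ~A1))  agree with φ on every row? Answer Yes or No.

No

Evaluate ((A3 <-> A1) & ~A1) <-> (~A2 & (A3 ^ ~A1)) on each row and compare to φ:
  A1=0, A2=0, A3=0: formula gives 1, φ = 1 ✓
  A1=0, A2=0, A3=1: formula gives 1, φ = 1 ✓
  A1=0, A2=1, A3=0: formula gives 0, φ = 0 ✓
  A1=0, A2=1, A3=1: formula gives 1, φ = 1 ✓
  A1=1, A2=0, A3=0: formula gives 1, φ = 1 ✓
  …
  A1=1, A2=1, A3=0: formula gives 1, but φ = 0 ✗
Since they disagree at (1,1,0), the expression is not a correct formula for φ.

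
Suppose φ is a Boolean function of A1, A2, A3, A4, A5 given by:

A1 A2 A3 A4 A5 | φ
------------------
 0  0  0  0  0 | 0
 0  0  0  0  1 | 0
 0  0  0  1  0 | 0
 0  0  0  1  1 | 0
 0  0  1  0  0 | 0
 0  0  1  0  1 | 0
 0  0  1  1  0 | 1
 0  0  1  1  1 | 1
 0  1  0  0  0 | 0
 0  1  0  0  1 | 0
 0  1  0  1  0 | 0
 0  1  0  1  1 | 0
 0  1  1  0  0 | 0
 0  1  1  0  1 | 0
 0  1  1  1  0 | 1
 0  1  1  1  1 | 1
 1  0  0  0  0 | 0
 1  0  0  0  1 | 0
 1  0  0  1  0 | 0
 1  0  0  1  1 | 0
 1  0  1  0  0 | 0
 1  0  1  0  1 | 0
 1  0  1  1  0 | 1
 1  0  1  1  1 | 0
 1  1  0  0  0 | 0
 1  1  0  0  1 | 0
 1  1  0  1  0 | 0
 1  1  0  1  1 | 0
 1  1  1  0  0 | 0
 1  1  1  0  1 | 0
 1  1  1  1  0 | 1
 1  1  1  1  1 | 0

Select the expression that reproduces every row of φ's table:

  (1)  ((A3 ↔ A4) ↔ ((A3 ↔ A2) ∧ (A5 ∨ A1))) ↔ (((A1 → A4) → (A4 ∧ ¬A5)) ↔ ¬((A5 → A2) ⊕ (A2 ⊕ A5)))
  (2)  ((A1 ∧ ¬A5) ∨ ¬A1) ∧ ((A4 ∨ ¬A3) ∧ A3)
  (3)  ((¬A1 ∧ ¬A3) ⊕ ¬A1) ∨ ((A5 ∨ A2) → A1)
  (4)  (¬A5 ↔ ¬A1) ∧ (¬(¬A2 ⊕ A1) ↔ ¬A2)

(1) disagrees with φ on (0,0,0,0,1) (formula → 1, table → 0); rule it out.
(3) disagrees with φ on (0,0,0,0,0) (formula → 1, table → 0); rule it out.
(4) disagrees with φ on (0,0,1,1,0) (formula → 0, table → 1); rule it out.
Only (2) survives; checking it on all 32 rows confirms it matches φ.

2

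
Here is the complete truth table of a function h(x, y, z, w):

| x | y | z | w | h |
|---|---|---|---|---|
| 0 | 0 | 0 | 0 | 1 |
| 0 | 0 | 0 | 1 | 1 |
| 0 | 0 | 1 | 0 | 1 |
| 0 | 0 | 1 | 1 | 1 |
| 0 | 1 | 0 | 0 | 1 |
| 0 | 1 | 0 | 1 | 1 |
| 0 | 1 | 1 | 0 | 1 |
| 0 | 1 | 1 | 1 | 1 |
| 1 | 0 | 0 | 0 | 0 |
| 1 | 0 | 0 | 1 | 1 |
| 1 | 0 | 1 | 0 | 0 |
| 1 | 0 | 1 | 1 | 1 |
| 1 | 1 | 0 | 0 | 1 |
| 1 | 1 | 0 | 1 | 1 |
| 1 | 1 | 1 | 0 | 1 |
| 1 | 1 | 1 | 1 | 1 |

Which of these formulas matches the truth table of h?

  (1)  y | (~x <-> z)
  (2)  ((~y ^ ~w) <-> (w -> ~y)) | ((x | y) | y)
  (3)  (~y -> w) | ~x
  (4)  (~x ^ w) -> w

3

(1) disagrees with h on (0,0,0,0) (formula → 0, table → 1); rule it out.
(2) disagrees with h on (0,0,0,0) (formula → 0, table → 1); rule it out.
(4) disagrees with h on (0,0,0,0) (formula → 0, table → 1); rule it out.
That leaves (3). Evaluating it on every row reproduces the table of h exactly.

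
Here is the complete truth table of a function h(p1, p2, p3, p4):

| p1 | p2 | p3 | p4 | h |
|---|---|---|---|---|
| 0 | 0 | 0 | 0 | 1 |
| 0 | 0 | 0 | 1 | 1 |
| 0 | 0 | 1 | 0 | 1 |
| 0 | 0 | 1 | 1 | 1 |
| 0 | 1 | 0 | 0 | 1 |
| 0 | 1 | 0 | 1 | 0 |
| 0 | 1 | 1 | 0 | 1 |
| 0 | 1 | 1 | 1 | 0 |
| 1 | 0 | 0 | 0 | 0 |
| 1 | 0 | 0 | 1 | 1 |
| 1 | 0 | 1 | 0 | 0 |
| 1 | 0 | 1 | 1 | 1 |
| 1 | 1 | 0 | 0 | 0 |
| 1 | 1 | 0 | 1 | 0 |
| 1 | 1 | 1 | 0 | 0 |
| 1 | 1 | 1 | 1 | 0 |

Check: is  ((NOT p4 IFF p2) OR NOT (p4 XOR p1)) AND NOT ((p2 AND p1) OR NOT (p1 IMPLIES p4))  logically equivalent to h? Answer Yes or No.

Check the formula against h row by row:
  p1=0, p2=0, p3=0, p4=0: formula gives 1, h = 1 ✓
  p1=0, p2=0, p3=0, p4=1: formula gives 1, h = 1 ✓
  p1=0, p2=0, p3=1, p4=0: formula gives 1, h = 1 ✓
  p1=0, p2=0, p3=1, p4=1: formula gives 1, h = 1 ✓
  … (the remaining 12 rows also agree.)
All 16 rows match — the expression computes h exactly.

Yes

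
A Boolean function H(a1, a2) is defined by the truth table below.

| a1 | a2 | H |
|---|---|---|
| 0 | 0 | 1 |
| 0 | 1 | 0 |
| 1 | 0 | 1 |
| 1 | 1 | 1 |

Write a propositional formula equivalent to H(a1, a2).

This is a2 → a1 (false only at 0,1).

H(a1, a2) = a2 IMPLIES a1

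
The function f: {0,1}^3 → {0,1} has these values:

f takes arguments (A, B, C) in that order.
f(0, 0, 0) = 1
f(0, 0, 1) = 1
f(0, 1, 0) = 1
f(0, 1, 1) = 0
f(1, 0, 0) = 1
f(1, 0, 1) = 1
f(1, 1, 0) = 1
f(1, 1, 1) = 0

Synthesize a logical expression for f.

f is 0 on only 2 rows — (0,1,1), (1,1,1). Writing each as a minterm (¬A·B·C, A·B·C) and OR-ing them characterizes exactly where f=0, so f is the negation of that disjunction.

f(A, B, C) = (((A' · B) · C) + ((A · B) · C))'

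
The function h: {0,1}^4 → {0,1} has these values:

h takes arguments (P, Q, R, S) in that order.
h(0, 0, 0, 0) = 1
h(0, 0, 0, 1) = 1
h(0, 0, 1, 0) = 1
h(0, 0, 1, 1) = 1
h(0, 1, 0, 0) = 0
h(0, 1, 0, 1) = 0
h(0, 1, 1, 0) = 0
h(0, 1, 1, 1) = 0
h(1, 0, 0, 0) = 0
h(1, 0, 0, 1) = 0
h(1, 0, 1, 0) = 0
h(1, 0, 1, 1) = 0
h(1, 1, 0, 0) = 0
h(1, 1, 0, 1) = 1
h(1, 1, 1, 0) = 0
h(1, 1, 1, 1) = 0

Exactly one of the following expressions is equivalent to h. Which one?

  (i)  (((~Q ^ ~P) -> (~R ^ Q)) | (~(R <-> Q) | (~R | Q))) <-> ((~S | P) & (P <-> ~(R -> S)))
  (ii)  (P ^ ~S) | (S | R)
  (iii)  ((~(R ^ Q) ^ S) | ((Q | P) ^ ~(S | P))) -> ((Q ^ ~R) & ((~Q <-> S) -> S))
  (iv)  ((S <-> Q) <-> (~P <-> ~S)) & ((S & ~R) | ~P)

iv

(i) disagrees with h on (0,0,0,1) (formula → 0, table → 1); rule it out.
(ii) disagrees with h on (0,1,0,0) (formula → 1, table → 0); rule it out.
(iii) disagrees with h on (0,0,1,0) (formula → 0, table → 1); rule it out.
Only (iv) survives; checking it on all 16 rows confirms it matches h.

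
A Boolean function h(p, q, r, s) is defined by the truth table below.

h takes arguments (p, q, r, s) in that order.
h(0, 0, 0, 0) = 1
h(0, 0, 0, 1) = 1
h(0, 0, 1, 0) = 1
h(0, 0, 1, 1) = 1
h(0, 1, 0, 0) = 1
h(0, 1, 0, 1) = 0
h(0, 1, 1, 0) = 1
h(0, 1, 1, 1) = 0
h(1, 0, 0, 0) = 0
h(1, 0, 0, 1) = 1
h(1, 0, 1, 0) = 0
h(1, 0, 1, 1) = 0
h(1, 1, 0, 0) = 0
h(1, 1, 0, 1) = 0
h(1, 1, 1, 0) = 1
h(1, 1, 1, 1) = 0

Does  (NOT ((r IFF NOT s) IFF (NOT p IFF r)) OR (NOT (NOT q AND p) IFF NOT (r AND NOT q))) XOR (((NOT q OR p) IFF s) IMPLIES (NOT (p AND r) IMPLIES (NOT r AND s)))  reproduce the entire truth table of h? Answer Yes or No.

No

Check the formula against h row by row:
  p=0, q=0, r=0, s=0: formula gives 0, but h = 1 ✗
A single disagreement suffices: at (0,0,0,0) they differ, so the formula does not compute h.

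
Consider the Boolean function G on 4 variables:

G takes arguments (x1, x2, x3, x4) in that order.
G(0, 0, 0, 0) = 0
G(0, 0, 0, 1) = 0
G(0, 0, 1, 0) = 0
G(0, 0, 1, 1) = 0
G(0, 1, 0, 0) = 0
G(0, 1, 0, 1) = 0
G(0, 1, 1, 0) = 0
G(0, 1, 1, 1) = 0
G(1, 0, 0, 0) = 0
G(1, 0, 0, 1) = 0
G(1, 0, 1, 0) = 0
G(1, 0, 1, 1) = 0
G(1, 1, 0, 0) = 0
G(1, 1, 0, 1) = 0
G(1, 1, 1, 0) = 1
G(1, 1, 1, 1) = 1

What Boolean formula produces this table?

G(x1, x2, x3, x4) = (((x1 & x2) & x3) & ~x4) | (((x1 & x2) & x3) & x4)

The 1-rows are (1,1,1,0), (1,1,1,1). Each contributes one minterm — x1·x2·x3·¬x4; x1·x2·x3·x4 — and their disjunction is a sum-of-products form of G.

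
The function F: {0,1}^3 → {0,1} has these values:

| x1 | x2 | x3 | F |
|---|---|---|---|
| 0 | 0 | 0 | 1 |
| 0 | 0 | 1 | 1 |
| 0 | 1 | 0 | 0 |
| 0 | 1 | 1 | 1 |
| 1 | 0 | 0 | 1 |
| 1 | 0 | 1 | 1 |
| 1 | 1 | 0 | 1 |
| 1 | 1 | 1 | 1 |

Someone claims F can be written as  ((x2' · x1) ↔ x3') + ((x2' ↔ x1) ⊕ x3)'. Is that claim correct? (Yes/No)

Yes

Evaluate ((x2' · x1) ↔ x3') + ((x2' ↔ x1) ⊕ x3)' on each row and compare to F:
  x1=0, x2=0, x3=0: formula gives 1, F = 1 ✓
  x1=0, x2=0, x3=1: formula gives 1, F = 1 ✓
  x1=0, x2=1, x3=0: formula gives 0, F = 0 ✓
  x1=0, x2=1, x3=1: formula gives 1, F = 1 ✓
  x1=1, x2=0, x3=0: formula gives 1, F = 1 ✓
  …and likewise for the remaining 3 rows.
Every row agrees, so the formula is equivalent.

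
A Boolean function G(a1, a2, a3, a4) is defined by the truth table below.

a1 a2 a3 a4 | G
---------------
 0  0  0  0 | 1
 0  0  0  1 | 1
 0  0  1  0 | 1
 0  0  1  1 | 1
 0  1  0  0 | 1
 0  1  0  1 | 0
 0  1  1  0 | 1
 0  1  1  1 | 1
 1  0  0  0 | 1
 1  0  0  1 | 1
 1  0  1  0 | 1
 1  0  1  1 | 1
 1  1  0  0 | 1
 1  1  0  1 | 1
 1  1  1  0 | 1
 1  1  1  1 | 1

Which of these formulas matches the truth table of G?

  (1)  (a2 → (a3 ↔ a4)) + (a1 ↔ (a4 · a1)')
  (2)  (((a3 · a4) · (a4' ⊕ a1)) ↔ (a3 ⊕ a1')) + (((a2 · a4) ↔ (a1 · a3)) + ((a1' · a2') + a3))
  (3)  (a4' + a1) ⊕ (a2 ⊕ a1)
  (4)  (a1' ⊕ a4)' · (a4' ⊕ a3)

2

(1): at (0,1,1,0) it gives 0, but G = 1 — eliminated.
(3): at (0,0,0,1) it gives 0, but G = 1 — eliminated.
(4): at (0,0,0,0) it gives 0, but G = 1 — eliminated.
Only (2) survives; checking it on all 16 rows confirms it matches G.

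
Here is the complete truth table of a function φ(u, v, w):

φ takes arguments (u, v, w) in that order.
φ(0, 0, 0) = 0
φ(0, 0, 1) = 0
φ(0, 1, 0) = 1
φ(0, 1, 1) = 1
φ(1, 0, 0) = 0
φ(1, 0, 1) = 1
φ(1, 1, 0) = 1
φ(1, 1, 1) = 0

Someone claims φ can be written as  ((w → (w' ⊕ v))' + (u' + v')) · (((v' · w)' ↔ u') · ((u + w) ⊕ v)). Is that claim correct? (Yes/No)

Test each input against both φ and the formula:
  u=0, v=0, w=0: formula gives 0, φ = 0 ✓
  u=0, v=0, w=1: formula gives 0, φ = 0 ✓
  u=0, v=1, w=0: formula gives 1, φ = 1 ✓
  u=0, v=1, w=1: formula gives 0, but φ = 1 ✗
Row (0,1,1) is a counterexample, so the formula is not equivalent to φ.

No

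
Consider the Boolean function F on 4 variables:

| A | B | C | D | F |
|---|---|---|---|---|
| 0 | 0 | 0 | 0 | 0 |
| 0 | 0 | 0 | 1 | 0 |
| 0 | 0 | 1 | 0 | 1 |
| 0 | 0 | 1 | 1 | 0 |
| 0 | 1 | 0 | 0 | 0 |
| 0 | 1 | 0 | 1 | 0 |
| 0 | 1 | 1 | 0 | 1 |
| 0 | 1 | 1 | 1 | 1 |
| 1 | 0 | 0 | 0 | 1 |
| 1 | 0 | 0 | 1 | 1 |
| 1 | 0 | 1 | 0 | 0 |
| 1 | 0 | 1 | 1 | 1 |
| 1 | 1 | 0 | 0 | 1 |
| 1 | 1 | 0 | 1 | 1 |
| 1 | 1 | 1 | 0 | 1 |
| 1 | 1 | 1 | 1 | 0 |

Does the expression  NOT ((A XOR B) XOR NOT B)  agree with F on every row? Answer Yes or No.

No

Check the formula against F row by row:
  A=0, B=0, C=0, D=0: formula gives 0, F = 0 ✓
  A=0, B=0, C=0, D=1: formula gives 0, F = 0 ✓
  A=0, B=0, C=1, D=0: formula gives 0, but F = 1 ✗
Since they disagree at (0,0,1,0), the expression is not a correct formula for F.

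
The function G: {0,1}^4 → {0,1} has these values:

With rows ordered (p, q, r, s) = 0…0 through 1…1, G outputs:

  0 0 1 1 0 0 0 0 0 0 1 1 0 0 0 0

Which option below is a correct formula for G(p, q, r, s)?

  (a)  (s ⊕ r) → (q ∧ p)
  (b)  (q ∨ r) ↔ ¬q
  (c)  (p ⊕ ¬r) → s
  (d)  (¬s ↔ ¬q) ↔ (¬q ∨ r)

(a) disagrees with G on (0,0,0,0) (formula → 1, table → 0); rule it out.
(c) disagrees with G on (0,0,0,1) (formula → 1, table → 0); rule it out.
(d) disagrees with G on (0,0,0,0) (formula → 1, table → 0); rule it out.
Only (b) survives; checking it on all 16 rows confirms it matches G.

b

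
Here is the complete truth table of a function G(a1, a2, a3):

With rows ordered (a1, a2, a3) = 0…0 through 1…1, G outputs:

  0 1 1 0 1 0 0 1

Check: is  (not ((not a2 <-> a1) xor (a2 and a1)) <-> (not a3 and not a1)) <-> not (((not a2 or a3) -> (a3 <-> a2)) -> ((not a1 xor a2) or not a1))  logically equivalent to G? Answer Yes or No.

No

Evaluate (not ((not a2 <-> a1) xor (a2 and a1)) <-> (not a3 and not a1)) <-> not (((not a2 or a3) -> (a3 <-> a2)) -> ((not a1 xor a2) or not a1)) on each row and compare to G:
  a1=0, a2=0, a3=0: formula gives 0, G = 0 ✓
  a1=0, a2=0, a3=1: formula gives 1, G = 1 ✓
  a1=0, a2=1, a3=0: formula gives 1, G = 1 ✓
  a1=0, a2=1, a3=1: formula gives 0, G = 0 ✓
  a1=1, a2=0, a3=0: formula gives 1, G = 1 ✓
  …
  a1=1, a2=1, a3=1: formula gives 0, but G = 1 ✗
Row (1,1,1) is a counterexample, so the formula is not equivalent to G.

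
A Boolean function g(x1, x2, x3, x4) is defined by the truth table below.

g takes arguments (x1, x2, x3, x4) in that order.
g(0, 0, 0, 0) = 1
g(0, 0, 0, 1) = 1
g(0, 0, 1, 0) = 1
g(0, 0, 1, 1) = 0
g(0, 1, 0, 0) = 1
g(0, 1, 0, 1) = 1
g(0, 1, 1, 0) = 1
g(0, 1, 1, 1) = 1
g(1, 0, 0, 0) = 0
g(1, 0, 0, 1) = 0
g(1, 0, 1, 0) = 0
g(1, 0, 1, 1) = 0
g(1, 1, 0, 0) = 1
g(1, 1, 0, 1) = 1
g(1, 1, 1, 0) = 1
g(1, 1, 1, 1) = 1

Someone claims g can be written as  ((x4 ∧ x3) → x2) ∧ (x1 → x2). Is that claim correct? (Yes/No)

Yes

Evaluate ((x4 ∧ x3) → x2) ∧ (x1 → x2) on each row and compare to g:
  x1=0, x2=0, x3=0, x4=0: formula gives 1, g = 1 ✓
  x1=0, x2=0, x3=0, x4=1: formula gives 1, g = 1 ✓
  x1=0, x2=0, x3=1, x4=0: formula gives 1, g = 1 ✓
  x1=0, x2=0, x3=1, x4=1: formula gives 0, g = 0 ✓
  … (the remaining 12 rows also agree.)
All 16 rows match — the expression computes g exactly.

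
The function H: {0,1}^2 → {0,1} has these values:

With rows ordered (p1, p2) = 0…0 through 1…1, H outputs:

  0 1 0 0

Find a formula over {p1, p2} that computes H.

H(p1, p2) = p1' · p2

1 only at (0,1): NOT p1 AND p2.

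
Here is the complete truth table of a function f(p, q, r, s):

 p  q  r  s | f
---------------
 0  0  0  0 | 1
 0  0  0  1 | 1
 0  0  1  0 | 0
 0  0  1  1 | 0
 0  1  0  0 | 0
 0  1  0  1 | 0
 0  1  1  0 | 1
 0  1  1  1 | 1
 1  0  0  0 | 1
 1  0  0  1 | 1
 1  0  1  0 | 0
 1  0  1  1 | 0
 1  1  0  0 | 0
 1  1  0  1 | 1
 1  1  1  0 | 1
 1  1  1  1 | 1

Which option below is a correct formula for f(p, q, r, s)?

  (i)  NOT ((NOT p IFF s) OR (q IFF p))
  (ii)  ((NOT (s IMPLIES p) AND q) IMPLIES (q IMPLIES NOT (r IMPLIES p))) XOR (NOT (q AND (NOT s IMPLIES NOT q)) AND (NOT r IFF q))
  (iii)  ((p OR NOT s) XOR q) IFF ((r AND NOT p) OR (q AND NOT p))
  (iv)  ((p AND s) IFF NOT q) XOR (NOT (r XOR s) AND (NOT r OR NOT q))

ii

(i) fails at (0,0,0,0): the formula yields 0, f is 1.
(iii) fails at (0,0,0,0): the formula yields 0, f is 1.
(iv) fails at (0,0,0,1): the formula yields 0, f is 1.
Only (ii) survives; checking it on all 16 rows confirms it matches f.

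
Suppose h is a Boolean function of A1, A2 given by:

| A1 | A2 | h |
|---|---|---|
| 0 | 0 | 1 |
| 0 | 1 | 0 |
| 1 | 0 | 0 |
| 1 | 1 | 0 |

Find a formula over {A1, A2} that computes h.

h(A1, A2) = ¬(A1 ∨ A2)

The output is 1 only when every input is 0 — NOR of all inputs.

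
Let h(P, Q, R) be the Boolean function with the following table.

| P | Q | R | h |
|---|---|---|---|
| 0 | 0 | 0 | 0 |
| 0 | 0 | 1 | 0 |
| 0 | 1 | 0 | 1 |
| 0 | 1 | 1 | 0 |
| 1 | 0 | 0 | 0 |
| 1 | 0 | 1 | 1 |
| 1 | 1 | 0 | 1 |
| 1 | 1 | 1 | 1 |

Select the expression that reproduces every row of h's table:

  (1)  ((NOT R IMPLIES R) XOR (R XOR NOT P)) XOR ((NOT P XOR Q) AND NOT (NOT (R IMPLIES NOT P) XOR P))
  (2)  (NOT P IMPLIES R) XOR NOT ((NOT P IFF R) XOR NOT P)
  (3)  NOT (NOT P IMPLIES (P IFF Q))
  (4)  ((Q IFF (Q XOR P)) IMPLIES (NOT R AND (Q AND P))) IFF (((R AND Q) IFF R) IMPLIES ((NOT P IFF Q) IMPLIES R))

4

(1): at (0,1,1) it gives 1, but h = 0 — eliminated.
(2): at (0,1,0) it gives 0, but h = 1 — eliminated.
(3): at (0,1,1) it gives 1, but h = 0 — eliminated.
Only (4) survives; checking it on all 8 rows confirms it matches h.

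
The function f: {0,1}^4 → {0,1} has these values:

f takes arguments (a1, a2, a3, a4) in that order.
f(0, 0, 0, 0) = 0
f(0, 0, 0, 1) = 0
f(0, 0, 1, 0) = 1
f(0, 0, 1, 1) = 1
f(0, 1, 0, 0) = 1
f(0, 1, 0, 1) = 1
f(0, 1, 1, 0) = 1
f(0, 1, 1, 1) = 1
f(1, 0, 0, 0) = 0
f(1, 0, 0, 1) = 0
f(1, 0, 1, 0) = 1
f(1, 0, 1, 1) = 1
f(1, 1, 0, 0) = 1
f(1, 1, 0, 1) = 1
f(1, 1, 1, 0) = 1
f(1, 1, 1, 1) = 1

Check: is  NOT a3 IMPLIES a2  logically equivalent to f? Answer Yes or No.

Yes

Evaluate NOT a3 IMPLIES a2 on each row and compare to f:
  a1=0, a2=0, a3=0, a4=0: formula gives 0, f = 0 ✓
  a1=0, a2=0, a3=0, a4=1: formula gives 0, f = 0 ✓
  a1=0, a2=0, a3=1, a4=0: formula gives 1, f = 1 ✓
  a1=0, a2=0, a3=1, a4=1: formula gives 1, f = 1 ✓
  … (the remaining 12 rows also agree.)
All 16 rows match — the expression computes f exactly.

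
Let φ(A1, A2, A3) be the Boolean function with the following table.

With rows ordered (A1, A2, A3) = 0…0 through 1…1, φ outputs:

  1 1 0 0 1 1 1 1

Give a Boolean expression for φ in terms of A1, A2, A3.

φ is 0 on only 2 rows — (0,1,0), (0,1,1). Writing each as a minterm (¬A1·A2·¬A3, ¬A1·A2·A3) and OR-ing them characterizes exactly where φ=0, so φ is the negation of that disjunction.

φ(A1, A2, A3) = ~(((~A1 & A2) & ~A3) | ((~A1 & A2) & A3))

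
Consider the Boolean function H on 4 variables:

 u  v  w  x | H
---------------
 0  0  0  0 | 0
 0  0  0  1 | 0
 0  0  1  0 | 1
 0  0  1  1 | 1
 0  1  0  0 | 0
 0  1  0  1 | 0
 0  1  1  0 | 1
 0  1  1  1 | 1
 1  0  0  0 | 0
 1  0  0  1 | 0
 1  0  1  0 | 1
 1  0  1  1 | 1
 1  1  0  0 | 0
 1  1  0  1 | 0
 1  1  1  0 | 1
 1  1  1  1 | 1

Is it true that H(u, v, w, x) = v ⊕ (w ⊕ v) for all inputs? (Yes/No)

Yes

Evaluate v ⊕ (w ⊕ v) on each row and compare to H:
  u=0, v=0, w=0, x=0: formula gives 0, H = 0 ✓
  u=0, v=0, w=0, x=1: formula gives 0, H = 0 ✓
  u=0, v=0, w=1, x=0: formula gives 1, H = 1 ✓
  u=0, v=0, w=1, x=1: formula gives 1, H = 1 ✓
  …and likewise for the remaining 12 rows.
All 16 rows match — the expression computes H exactly.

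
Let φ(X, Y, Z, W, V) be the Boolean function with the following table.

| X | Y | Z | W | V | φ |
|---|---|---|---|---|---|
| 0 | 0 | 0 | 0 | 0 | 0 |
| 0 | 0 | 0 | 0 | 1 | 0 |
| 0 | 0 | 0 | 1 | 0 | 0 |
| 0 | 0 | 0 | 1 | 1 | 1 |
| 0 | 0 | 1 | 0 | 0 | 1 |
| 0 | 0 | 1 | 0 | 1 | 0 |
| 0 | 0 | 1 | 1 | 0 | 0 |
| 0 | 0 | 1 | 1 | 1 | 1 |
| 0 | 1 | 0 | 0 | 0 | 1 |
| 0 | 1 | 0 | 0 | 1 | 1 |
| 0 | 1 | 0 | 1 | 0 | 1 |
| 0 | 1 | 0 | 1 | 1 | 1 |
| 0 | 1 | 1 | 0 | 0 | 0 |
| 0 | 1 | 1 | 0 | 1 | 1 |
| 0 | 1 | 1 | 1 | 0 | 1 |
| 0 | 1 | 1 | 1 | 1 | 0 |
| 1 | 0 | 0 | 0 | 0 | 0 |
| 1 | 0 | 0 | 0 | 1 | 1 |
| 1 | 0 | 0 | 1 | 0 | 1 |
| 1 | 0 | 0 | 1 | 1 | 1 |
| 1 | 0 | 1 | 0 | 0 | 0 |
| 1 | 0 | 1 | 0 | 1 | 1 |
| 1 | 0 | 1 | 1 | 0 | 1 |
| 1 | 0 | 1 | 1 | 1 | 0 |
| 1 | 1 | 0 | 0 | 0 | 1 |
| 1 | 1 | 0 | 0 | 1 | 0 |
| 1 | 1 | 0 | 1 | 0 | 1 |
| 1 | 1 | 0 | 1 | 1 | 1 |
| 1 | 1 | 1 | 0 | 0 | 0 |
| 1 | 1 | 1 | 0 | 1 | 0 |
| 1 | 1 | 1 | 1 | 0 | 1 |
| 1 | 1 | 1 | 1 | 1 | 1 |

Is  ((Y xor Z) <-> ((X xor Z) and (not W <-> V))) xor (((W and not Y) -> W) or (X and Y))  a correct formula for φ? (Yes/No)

Check the formula against φ row by row:
  X=0, Y=0, Z=0, W=0, V=0: formula gives 0, φ = 0 ✓
  X=0, Y=0, Z=0, W=0, V=1: formula gives 0, φ = 0 ✓
  X=0, Y=0, Z=0, W=1, V=0: formula gives 0, φ = 0 ✓
  X=0, Y=0, Z=0, W=1, V=1: formula gives 0, but φ = 1 ✗
Row (0,0,0,1,1) is a counterexample, so the formula is not equivalent to φ.

No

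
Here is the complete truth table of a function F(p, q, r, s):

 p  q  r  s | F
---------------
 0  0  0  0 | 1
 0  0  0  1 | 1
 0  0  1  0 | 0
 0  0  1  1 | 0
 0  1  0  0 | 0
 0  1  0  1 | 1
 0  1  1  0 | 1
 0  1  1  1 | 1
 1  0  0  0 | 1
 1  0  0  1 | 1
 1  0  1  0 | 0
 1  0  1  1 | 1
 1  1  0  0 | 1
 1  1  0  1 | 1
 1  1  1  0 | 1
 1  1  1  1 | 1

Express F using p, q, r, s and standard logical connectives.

The 0-rows are (0,0,1,0), (0,0,1,1), (0,1,0,0), (1,0,1,0). Take each as a conjunction (¬p·¬q·r·¬s, ¬p·¬q·r·s, ¬p·q·¬r·¬s, p·¬q·r·¬s), form their disjunction, and complement — that gives a formula that is 1 everywhere F is.

F(p, q, r, s) = ~((((((~p & ~q) & r) & ~s) | (((~p & ~q) & r) & s)) | (((~p & q) & ~r) & ~s)) | (((p & ~q) & r) & ~s))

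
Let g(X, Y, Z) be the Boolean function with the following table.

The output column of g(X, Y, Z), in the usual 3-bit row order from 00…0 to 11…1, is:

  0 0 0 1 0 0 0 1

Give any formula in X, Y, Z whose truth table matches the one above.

g(X, Y, Z) = ((not X and Y) and Z) or ((X and Y) and Z)

The 1-rows are (0,1,1), (1,1,1). Each contributes one minterm — ¬X·Y·Z; X·Y·Z — and their disjunction is a sum-of-products form of g.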